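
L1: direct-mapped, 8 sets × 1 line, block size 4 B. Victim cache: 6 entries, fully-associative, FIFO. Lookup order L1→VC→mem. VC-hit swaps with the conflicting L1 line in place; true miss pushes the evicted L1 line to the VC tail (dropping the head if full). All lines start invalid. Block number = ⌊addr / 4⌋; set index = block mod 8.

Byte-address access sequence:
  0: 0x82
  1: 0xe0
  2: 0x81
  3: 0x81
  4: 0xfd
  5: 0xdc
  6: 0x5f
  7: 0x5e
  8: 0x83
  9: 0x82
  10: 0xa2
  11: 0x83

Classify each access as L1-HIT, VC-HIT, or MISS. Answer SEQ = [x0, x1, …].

0: 0x82 (blk 32, set 0) → MISS  vc=[]
1: 0xe0 (blk 56, set 0) → MISS  vc=[32]
2: 0x81 (blk 32, set 0) → VC-HIT  vc=[56]
3: 0x81 (blk 32, set 0) → L1-HIT  vc=[56]
4: 0xfd (blk 63, set 7) → MISS  vc=[56]
5: 0xdc (blk 55, set 7) → MISS  vc=[56, 63]
6: 0x5f (blk 23, set 7) → MISS  vc=[56, 63, 55]
7: 0x5e (blk 23, set 7) → L1-HIT  vc=[56, 63, 55]
8: 0x83 (blk 32, set 0) → L1-HIT  vc=[56, 63, 55]
9: 0x82 (blk 32, set 0) → L1-HIT  vc=[56, 63, 55]
10: 0xa2 (blk 40, set 0) → MISS  vc=[56, 63, 55, 32]
11: 0x83 (blk 32, set 0) → VC-HIT  vc=[56, 63, 55, 40]

SEQ = [MISS, MISS, VC-HIT, L1-HIT, MISS, MISS, MISS, L1-HIT, L1-HIT, L1-HIT, MISS, VC-HIT]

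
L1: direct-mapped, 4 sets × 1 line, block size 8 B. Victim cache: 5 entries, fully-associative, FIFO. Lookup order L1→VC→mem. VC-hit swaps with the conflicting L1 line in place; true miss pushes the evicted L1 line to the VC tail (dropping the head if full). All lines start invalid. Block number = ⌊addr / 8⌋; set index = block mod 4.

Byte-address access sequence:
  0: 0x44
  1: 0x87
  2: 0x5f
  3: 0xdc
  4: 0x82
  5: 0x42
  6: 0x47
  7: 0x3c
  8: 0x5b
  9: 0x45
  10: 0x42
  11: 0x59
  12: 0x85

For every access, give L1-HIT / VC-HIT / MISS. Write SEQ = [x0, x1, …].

SEQ = [MISS, MISS, MISS, MISS, L1-HIT, VC-HIT, L1-HIT, MISS, VC-HIT, L1-HIT, L1-HIT, L1-HIT, VC-HIT]

0: 0x44 (blk 8, set 0) → MISS  vc=[]
1: 0x87 (blk 16, set 0) → MISS  vc=[8]
2: 0x5f (blk 11, set 3) → MISS  vc=[8]
3: 0xdc (blk 27, set 3) → MISS  vc=[8, 11]
4: 0x82 (blk 16, set 0) → L1-HIT  vc=[8, 11]
5: 0x42 (blk 8, set 0) → VC-HIT  vc=[16, 11]
6: 0x47 (blk 8, set 0) → L1-HIT  vc=[16, 11]
7: 0x3c (blk 7, set 3) → MISS  vc=[16, 11, 27]
8: 0x5b (blk 11, set 3) → VC-HIT  vc=[16, 7, 27]
9: 0x45 (blk 8, set 0) → L1-HIT  vc=[16, 7, 27]
10: 0x42 (blk 8, set 0) → L1-HIT  vc=[16, 7, 27]
11: 0x59 (blk 11, set 3) → L1-HIT  vc=[16, 7, 27]
12: 0x85 (blk 16, set 0) → VC-HIT  vc=[8, 7, 27]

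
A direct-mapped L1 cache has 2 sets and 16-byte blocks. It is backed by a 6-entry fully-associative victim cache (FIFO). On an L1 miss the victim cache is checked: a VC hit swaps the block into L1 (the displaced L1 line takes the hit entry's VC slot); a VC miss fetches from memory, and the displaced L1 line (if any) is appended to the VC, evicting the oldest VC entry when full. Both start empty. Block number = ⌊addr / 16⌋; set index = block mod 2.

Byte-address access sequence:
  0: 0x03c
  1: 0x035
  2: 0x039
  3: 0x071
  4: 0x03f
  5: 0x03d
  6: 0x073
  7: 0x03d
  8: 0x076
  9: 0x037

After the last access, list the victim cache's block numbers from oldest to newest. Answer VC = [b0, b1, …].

  [0] addr=0x3c blk=3 s=1: MISS | VC []
  [1] addr=0x35 blk=3 s=1: L1-HIT | VC []
  [2] addr=0x39 blk=3 s=1: L1-HIT | VC []
  [3] addr=0x71 blk=7 s=1: MISS | VC [3]
  [4] addr=0x3f blk=3 s=1: VC-HIT | VC [7]
  [5] addr=0x3d blk=3 s=1: L1-HIT | VC [7]
  [6] addr=0x73 blk=7 s=1: VC-HIT | VC [3]
  [7] addr=0x3d blk=3 s=1: VC-HIT | VC [7]
  [8] addr=0x76 blk=7 s=1: VC-HIT | VC [3]
  [9] addr=0x37 blk=3 s=1: VC-HIT | VC [7]

VC = [7]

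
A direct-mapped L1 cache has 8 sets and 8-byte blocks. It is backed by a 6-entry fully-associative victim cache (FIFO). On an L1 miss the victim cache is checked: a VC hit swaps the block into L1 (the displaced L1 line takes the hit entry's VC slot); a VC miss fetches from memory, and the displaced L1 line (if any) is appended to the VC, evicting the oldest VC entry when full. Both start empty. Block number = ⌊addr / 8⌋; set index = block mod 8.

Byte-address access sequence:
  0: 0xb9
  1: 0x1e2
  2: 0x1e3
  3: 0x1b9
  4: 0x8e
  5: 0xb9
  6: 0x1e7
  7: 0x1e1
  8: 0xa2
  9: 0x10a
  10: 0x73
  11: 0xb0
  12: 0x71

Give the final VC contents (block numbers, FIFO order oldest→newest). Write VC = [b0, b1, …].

#0 0xb9→b23/s7 MISS; vc=[]
#1 0x1e2→b60/s4 MISS; vc=[]
#2 0x1e3→b60/s4 L1-HIT; vc=[]
#3 0x1b9→b55/s7 MISS; vc=[23]
#4 0x8e→b17/s1 MISS; vc=[23]
#5 0xb9→b23/s7 VC-HIT; vc=[55]
#6 0x1e7→b60/s4 L1-HIT; vc=[55]
#7 0x1e1→b60/s4 L1-HIT; vc=[55]
#8 0xa2→b20/s4 MISS; vc=[55,60]
#9 0x10a→b33/s1 MISS; vc=[55,60,17]
#10 0x73→b14/s6 MISS; vc=[55,60,17]
#11 0xb0→b22/s6 MISS; vc=[55,60,17,14]
#12 0x71→b14/s6 VC-HIT; vc=[55,60,17,22]

VC = [55, 60, 17, 22]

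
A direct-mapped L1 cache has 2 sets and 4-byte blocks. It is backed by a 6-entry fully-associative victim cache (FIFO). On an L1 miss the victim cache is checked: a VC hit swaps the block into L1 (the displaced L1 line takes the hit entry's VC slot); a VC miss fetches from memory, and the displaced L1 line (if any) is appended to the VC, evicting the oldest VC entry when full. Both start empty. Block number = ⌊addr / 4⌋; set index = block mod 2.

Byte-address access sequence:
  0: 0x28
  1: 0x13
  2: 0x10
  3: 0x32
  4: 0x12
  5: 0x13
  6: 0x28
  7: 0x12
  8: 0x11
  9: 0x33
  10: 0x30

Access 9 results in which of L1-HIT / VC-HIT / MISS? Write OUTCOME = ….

OUTCOME = VC-HIT

#0 0x28→b10/s0 MISS; vc=[]
#1 0x13→b4/s0 MISS; vc=[10]
#2 0x10→b4/s0 L1-HIT; vc=[10]
#3 0x32→b12/s0 MISS; vc=[10,4]
#4 0x12→b4/s0 VC-HIT; vc=[10,12]
#5 0x13→b4/s0 L1-HIT; vc=[10,12]
#6 0x28→b10/s0 VC-HIT; vc=[4,12]
#7 0x12→b4/s0 VC-HIT; vc=[10,12]
#8 0x11→b4/s0 L1-HIT; vc=[10,12]
#9 0x33→b12/s0 VC-HIT; vc=[10,4]
#10 0x30→b12/s0 L1-HIT; vc=[10,4]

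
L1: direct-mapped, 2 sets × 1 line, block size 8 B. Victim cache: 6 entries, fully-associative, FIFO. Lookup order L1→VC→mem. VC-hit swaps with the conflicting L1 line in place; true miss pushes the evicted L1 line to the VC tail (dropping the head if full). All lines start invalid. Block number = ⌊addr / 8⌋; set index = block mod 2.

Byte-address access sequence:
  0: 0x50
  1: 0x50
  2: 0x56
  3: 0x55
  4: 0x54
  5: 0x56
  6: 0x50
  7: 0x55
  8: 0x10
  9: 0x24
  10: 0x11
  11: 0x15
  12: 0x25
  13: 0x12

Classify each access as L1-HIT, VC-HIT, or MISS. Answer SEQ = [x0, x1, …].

SEQ = [MISS, L1-HIT, L1-HIT, L1-HIT, L1-HIT, L1-HIT, L1-HIT, L1-HIT, MISS, MISS, VC-HIT, L1-HIT, VC-HIT, VC-HIT]

0: 0x50 (blk 10, set 0) → MISS  vc=[]
1: 0x50 (blk 10, set 0) → L1-HIT  vc=[]
2: 0x56 (blk 10, set 0) → L1-HIT  vc=[]
3: 0x55 (blk 10, set 0) → L1-HIT  vc=[]
4: 0x54 (blk 10, set 0) → L1-HIT  vc=[]
5: 0x56 (blk 10, set 0) → L1-HIT  vc=[]
6: 0x50 (blk 10, set 0) → L1-HIT  vc=[]
7: 0x55 (blk 10, set 0) → L1-HIT  vc=[]
8: 0x10 (blk 2, set 0) → MISS  vc=[10]
9: 0x24 (blk 4, set 0) → MISS  vc=[10, 2]
10: 0x11 (blk 2, set 0) → VC-HIT  vc=[10, 4]
11: 0x15 (blk 2, set 0) → L1-HIT  vc=[10, 4]
12: 0x25 (blk 4, set 0) → VC-HIT  vc=[10, 2]
13: 0x12 (blk 2, set 0) → VC-HIT  vc=[10, 4]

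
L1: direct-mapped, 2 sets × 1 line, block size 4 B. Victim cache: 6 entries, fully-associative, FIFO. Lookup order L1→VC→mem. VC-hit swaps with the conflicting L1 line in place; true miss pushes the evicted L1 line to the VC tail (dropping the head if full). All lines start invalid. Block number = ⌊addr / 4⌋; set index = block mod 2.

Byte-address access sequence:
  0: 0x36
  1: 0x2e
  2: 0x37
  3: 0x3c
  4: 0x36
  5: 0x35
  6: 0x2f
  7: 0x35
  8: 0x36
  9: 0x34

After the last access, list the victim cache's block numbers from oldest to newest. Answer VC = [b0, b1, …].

VC = [11, 15]

0: 0x36 (blk 13, set 1) → MISS  vc=[]
1: 0x2e (blk 11, set 1) → MISS  vc=[13]
2: 0x37 (blk 13, set 1) → VC-HIT  vc=[11]
3: 0x3c (blk 15, set 1) → MISS  vc=[11, 13]
4: 0x36 (blk 13, set 1) → VC-HIT  vc=[11, 15]
5: 0x35 (blk 13, set 1) → L1-HIT  vc=[11, 15]
6: 0x2f (blk 11, set 1) → VC-HIT  vc=[13, 15]
7: 0x35 (blk 13, set 1) → VC-HIT  vc=[11, 15]
8: 0x36 (blk 13, set 1) → L1-HIT  vc=[11, 15]
9: 0x34 (blk 13, set 1) → L1-HIT  vc=[11, 15]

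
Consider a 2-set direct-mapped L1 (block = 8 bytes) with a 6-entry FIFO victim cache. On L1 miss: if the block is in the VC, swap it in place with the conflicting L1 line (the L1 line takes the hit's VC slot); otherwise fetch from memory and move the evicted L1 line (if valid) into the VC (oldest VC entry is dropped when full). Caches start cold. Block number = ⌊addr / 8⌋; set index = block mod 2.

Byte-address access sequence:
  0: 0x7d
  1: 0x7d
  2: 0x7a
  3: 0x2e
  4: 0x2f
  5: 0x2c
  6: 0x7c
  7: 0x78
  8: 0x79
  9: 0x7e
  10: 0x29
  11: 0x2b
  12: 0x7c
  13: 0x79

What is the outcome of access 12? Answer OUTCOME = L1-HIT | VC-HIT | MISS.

OUTCOME = VC-HIT

  [0] addr=0x7d blk=15 s=1: MISS | VC []
  [1] addr=0x7d blk=15 s=1: L1-HIT | VC []
  [2] addr=0x7a blk=15 s=1: L1-HIT | VC []
  [3] addr=0x2e blk=5 s=1: MISS | VC [15]
  [4] addr=0x2f blk=5 s=1: L1-HIT | VC [15]
  [5] addr=0x2c blk=5 s=1: L1-HIT | VC [15]
  [6] addr=0x7c blk=15 s=1: VC-HIT | VC [5]
  [7] addr=0x78 blk=15 s=1: L1-HIT | VC [5]
  [8] addr=0x79 blk=15 s=1: L1-HIT | VC [5]
  [9] addr=0x7e blk=15 s=1: L1-HIT | VC [5]
  [10] addr=0x29 blk=5 s=1: VC-HIT | VC [15]
  [11] addr=0x2b blk=5 s=1: L1-HIT | VC [15]
  [12] addr=0x7c blk=15 s=1: VC-HIT | VC [5]
  [13] addr=0x79 blk=15 s=1: L1-HIT | VC [5]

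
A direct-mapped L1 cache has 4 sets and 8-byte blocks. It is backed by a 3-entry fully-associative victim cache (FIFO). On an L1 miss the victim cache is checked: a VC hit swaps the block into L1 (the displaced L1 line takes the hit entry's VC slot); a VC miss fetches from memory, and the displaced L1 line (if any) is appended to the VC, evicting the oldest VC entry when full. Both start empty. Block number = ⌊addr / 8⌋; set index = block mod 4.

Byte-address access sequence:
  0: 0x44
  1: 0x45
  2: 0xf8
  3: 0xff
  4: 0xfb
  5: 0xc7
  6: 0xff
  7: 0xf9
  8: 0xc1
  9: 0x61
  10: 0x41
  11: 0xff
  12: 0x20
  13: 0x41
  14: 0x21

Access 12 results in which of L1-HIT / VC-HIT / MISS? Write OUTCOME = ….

OUTCOME = MISS

  [0] addr=0x44 blk=8 s=0: MISS | VC []
  [1] addr=0x45 blk=8 s=0: L1-HIT | VC []
  [2] addr=0xf8 blk=31 s=3: MISS | VC []
  [3] addr=0xff blk=31 s=3: L1-HIT | VC []
  [4] addr=0xfb blk=31 s=3: L1-HIT | VC []
  [5] addr=0xc7 blk=24 s=0: MISS | VC [8]
  [6] addr=0xff blk=31 s=3: L1-HIT | VC [8]
  [7] addr=0xf9 blk=31 s=3: L1-HIT | VC [8]
  [8] addr=0xc1 blk=24 s=0: L1-HIT | VC [8]
  [9] addr=0x61 blk=12 s=0: MISS | VC [8, 24]
  [10] addr=0x41 blk=8 s=0: VC-HIT | VC [12, 24]
  [11] addr=0xff blk=31 s=3: L1-HIT | VC [12, 24]
  [12] addr=0x20 blk=4 s=0: MISS | VC [12, 24, 8]
  [13] addr=0x41 blk=8 s=0: VC-HIT | VC [12, 24, 4]
  [14] addr=0x21 blk=4 s=0: VC-HIT | VC [12, 24, 8]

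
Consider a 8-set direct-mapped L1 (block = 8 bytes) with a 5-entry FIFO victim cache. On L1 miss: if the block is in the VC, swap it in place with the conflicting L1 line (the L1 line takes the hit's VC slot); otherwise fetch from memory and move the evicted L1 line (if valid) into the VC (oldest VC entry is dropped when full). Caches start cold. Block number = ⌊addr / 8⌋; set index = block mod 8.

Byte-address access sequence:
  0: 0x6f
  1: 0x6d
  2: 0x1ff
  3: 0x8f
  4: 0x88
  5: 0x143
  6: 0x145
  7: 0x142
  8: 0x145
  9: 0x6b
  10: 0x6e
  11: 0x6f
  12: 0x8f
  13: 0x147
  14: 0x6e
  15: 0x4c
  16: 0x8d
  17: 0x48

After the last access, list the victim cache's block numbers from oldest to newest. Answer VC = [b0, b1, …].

#0 0x6f→b13/s5 MISS; vc=[]
#1 0x6d→b13/s5 L1-HIT; vc=[]
#2 0x1ff→b63/s7 MISS; vc=[]
#3 0x8f→b17/s1 MISS; vc=[]
#4 0x88→b17/s1 L1-HIT; vc=[]
#5 0x143→b40/s0 MISS; vc=[]
#6 0x145→b40/s0 L1-HIT; vc=[]
#7 0x142→b40/s0 L1-HIT; vc=[]
#8 0x145→b40/s0 L1-HIT; vc=[]
#9 0x6b→b13/s5 L1-HIT; vc=[]
#10 0x6e→b13/s5 L1-HIT; vc=[]
#11 0x6f→b13/s5 L1-HIT; vc=[]
#12 0x8f→b17/s1 L1-HIT; vc=[]
#13 0x147→b40/s0 L1-HIT; vc=[]
#14 0x6e→b13/s5 L1-HIT; vc=[]
#15 0x4c→b9/s1 MISS; vc=[17]
#16 0x8d→b17/s1 VC-HIT; vc=[9]
#17 0x48→b9/s1 VC-HIT; vc=[17]

VC = [17]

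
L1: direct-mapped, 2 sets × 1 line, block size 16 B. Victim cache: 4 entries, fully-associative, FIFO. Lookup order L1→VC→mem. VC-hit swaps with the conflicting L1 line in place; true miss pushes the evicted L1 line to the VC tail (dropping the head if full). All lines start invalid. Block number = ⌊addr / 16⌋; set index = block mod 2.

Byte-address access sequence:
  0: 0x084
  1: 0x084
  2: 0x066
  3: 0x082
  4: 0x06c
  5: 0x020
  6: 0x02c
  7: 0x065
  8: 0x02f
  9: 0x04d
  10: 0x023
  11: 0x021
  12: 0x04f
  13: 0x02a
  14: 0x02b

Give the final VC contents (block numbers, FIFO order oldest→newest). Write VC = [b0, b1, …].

#0 0x84→b8/s0 MISS; vc=[]
#1 0x84→b8/s0 L1-HIT; vc=[]
#2 0x66→b6/s0 MISS; vc=[8]
#3 0x82→b8/s0 VC-HIT; vc=[6]
#4 0x6c→b6/s0 VC-HIT; vc=[8]
#5 0x20→b2/s0 MISS; vc=[8,6]
#6 0x2c→b2/s0 L1-HIT; vc=[8,6]
#7 0x65→b6/s0 VC-HIT; vc=[8,2]
#8 0x2f→b2/s0 VC-HIT; vc=[8,6]
#9 0x4d→b4/s0 MISS; vc=[8,6,2]
#10 0x23→b2/s0 VC-HIT; vc=[8,6,4]
#11 0x21→b2/s0 L1-HIT; vc=[8,6,4]
#12 0x4f→b4/s0 VC-HIT; vc=[8,6,2]
#13 0x2a→b2/s0 VC-HIT; vc=[8,6,4]
#14 0x2b→b2/s0 L1-HIT; vc=[8,6,4]

VC = [8, 6, 4]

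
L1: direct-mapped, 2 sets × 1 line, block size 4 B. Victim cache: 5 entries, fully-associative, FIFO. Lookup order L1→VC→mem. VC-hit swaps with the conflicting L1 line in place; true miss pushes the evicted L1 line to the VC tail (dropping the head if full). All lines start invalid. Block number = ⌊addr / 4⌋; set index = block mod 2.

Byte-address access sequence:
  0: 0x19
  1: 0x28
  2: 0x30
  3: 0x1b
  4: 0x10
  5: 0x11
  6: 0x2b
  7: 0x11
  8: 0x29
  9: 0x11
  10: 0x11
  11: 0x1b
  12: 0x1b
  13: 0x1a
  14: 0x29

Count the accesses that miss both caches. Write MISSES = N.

0: 0x19 (blk 6, set 0) → MISS  vc=[]
1: 0x28 (blk 10, set 0) → MISS  vc=[6]
2: 0x30 (blk 12, set 0) → MISS  vc=[6, 10]
3: 0x1b (blk 6, set 0) → VC-HIT  vc=[12, 10]
4: 0x10 (blk 4, set 0) → MISS  vc=[12, 10, 6]
5: 0x11 (blk 4, set 0) → L1-HIT  vc=[12, 10, 6]
6: 0x2b (blk 10, set 0) → VC-HIT  vc=[12, 4, 6]
7: 0x11 (blk 4, set 0) → VC-HIT  vc=[12, 10, 6]
8: 0x29 (blk 10, set 0) → VC-HIT  vc=[12, 4, 6]
9: 0x11 (blk 4, set 0) → VC-HIT  vc=[12, 10, 6]
10: 0x11 (blk 4, set 0) → L1-HIT  vc=[12, 10, 6]
11: 0x1b (blk 6, set 0) → VC-HIT  vc=[12, 10, 4]
12: 0x1b (blk 6, set 0) → L1-HIT  vc=[12, 10, 4]
13: 0x1a (blk 6, set 0) → L1-HIT  vc=[12, 10, 4]
14: 0x29 (blk 10, set 0) → VC-HIT  vc=[12, 6, 4]

MISSES = 4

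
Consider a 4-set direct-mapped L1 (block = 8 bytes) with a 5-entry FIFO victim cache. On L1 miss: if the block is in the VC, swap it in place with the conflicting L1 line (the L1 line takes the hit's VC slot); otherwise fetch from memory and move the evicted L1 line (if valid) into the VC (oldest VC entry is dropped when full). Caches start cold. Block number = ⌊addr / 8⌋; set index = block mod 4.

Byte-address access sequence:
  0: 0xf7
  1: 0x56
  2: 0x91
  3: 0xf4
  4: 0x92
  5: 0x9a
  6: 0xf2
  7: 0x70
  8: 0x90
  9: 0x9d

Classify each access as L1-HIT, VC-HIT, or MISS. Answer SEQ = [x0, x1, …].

0: 0xf7 (blk 30, set 2) → MISS  vc=[]
1: 0x56 (blk 10, set 2) → MISS  vc=[30]
2: 0x91 (blk 18, set 2) → MISS  vc=[30, 10]
3: 0xf4 (blk 30, set 2) → VC-HIT  vc=[18, 10]
4: 0x92 (blk 18, set 2) → VC-HIT  vc=[30, 10]
5: 0x9a (blk 19, set 3) → MISS  vc=[30, 10]
6: 0xf2 (blk 30, set 2) → VC-HIT  vc=[18, 10]
7: 0x70 (blk 14, set 2) → MISS  vc=[18, 10, 30]
8: 0x90 (blk 18, set 2) → VC-HIT  vc=[14, 10, 30]
9: 0x9d (blk 19, set 3) → L1-HIT  vc=[14, 10, 30]

SEQ = [MISS, MISS, MISS, VC-HIT, VC-HIT, MISS, VC-HIT, MISS, VC-HIT, L1-HIT]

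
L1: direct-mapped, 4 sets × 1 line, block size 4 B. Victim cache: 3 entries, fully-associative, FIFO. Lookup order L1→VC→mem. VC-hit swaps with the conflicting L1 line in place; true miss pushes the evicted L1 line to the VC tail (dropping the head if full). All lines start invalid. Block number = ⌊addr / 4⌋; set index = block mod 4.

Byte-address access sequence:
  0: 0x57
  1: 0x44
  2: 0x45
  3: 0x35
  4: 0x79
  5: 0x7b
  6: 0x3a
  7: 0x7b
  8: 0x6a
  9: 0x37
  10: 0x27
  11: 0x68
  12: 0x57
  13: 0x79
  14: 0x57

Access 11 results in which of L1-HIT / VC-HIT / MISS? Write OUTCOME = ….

  [0] addr=0x57 blk=21 s=1: MISS | VC []
  [1] addr=0x44 blk=17 s=1: MISS | VC [21]
  [2] addr=0x45 blk=17 s=1: L1-HIT | VC [21]
  [3] addr=0x35 blk=13 s=1: MISS | VC [21, 17]
  [4] addr=0x79 blk=30 s=2: MISS | VC [21, 17]
  [5] addr=0x7b blk=30 s=2: L1-HIT | VC [21, 17]
  [6] addr=0x3a blk=14 s=2: MISS | VC [21, 17, 30]
  [7] addr=0x7b blk=30 s=2: VC-HIT | VC [21, 17, 14]
  [8] addr=0x6a blk=26 s=2: MISS | VC [17, 14, 30]
  [9] addr=0x37 blk=13 s=1: L1-HIT | VC [17, 14, 30]
  [10] addr=0x27 blk=9 s=1: MISS | VC [14, 30, 13]
  [11] addr=0x68 blk=26 s=2: L1-HIT | VC [14, 30, 13]
  [12] addr=0x57 blk=21 s=1: MISS | VC [30, 13, 9]
  [13] addr=0x79 blk=30 s=2: VC-HIT | VC [26, 13, 9]
  [14] addr=0x57 blk=21 s=1: L1-HIT | VC [26, 13, 9]

OUTCOME = L1-HIT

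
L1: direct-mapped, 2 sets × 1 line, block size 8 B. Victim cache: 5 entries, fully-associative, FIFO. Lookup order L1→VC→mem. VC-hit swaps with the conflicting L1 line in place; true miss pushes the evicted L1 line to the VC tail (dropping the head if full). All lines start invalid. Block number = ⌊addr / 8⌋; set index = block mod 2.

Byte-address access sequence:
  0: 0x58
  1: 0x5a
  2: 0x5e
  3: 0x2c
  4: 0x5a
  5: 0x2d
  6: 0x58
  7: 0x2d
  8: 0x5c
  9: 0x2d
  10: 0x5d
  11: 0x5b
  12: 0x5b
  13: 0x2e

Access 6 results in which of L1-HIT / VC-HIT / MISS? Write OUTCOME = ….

#0 0x58→b11/s1 MISS; vc=[]
#1 0x5a→b11/s1 L1-HIT; vc=[]
#2 0x5e→b11/s1 L1-HIT; vc=[]
#3 0x2c→b5/s1 MISS; vc=[11]
#4 0x5a→b11/s1 VC-HIT; vc=[5]
#5 0x2d→b5/s1 VC-HIT; vc=[11]
#6 0x58→b11/s1 VC-HIT; vc=[5]
#7 0x2d→b5/s1 VC-HIT; vc=[11]
#8 0x5c→b11/s1 VC-HIT; vc=[5]
#9 0x2d→b5/s1 VC-HIT; vc=[11]
#10 0x5d→b11/s1 VC-HIT; vc=[5]
#11 0x5b→b11/s1 L1-HIT; vc=[5]
#12 0x5b→b11/s1 L1-HIT; vc=[5]
#13 0x2e→b5/s1 VC-HIT; vc=[11]

OUTCOME = VC-HIT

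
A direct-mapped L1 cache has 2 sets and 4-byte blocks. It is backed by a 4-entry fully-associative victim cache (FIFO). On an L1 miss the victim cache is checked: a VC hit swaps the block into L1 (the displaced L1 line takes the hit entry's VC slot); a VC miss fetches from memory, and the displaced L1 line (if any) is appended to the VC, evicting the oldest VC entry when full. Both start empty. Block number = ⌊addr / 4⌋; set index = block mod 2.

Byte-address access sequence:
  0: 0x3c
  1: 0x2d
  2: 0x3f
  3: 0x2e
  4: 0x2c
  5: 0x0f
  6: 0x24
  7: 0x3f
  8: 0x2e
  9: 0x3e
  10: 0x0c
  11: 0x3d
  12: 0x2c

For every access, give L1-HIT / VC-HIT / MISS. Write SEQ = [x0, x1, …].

SEQ = [MISS, MISS, VC-HIT, VC-HIT, L1-HIT, MISS, MISS, VC-HIT, VC-HIT, VC-HIT, VC-HIT, VC-HIT, VC-HIT]

#0 0x3c→b15/s1 MISS; vc=[]
#1 0x2d→b11/s1 MISS; vc=[15]
#2 0x3f→b15/s1 VC-HIT; vc=[11]
#3 0x2e→b11/s1 VC-HIT; vc=[15]
#4 0x2c→b11/s1 L1-HIT; vc=[15]
#5 0xf→b3/s1 MISS; vc=[15,11]
#6 0x24→b9/s1 MISS; vc=[15,11,3]
#7 0x3f→b15/s1 VC-HIT; vc=[9,11,3]
#8 0x2e→b11/s1 VC-HIT; vc=[9,15,3]
#9 0x3e→b15/s1 VC-HIT; vc=[9,11,3]
#10 0xc→b3/s1 VC-HIT; vc=[9,11,15]
#11 0x3d→b15/s1 VC-HIT; vc=[9,11,3]
#12 0x2c→b11/s1 VC-HIT; vc=[9,15,3]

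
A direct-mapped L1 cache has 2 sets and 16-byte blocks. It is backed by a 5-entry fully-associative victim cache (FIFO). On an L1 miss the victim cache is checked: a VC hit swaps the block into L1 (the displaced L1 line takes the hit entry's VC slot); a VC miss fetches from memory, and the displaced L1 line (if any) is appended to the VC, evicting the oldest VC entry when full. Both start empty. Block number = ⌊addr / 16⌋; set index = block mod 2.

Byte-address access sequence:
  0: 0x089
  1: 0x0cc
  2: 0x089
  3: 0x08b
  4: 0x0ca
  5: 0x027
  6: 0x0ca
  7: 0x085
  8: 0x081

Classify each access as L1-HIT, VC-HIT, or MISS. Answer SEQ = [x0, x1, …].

  [0] addr=0x89 blk=8 s=0: MISS | VC []
  [1] addr=0xcc blk=12 s=0: MISS | VC [8]
  [2] addr=0x89 blk=8 s=0: VC-HIT | VC [12]
  [3] addr=0x8b blk=8 s=0: L1-HIT | VC [12]
  [4] addr=0xca blk=12 s=0: VC-HIT | VC [8]
  [5] addr=0x27 blk=2 s=0: MISS | VC [8, 12]
  [6] addr=0xca blk=12 s=0: VC-HIT | VC [8, 2]
  [7] addr=0x85 blk=8 s=0: VC-HIT | VC [12, 2]
  [8] addr=0x81 blk=8 s=0: L1-HIT | VC [12, 2]

SEQ = [MISS, MISS, VC-HIT, L1-HIT, VC-HIT, MISS, VC-HIT, VC-HIT, L1-HIT]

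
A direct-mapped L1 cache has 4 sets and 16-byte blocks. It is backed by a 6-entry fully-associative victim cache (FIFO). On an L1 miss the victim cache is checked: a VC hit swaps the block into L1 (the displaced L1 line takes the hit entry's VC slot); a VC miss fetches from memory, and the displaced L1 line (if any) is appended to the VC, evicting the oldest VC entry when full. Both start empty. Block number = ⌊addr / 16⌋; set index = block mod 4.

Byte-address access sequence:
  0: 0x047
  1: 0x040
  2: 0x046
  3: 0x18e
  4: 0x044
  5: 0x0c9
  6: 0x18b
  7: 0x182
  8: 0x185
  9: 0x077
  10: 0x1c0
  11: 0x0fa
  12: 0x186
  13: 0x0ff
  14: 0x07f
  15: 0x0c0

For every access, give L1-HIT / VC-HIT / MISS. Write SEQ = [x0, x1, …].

0: 0x47 (blk 4, set 0) → MISS  vc=[]
1: 0x40 (blk 4, set 0) → L1-HIT  vc=[]
2: 0x46 (blk 4, set 0) → L1-HIT  vc=[]
3: 0x18e (blk 24, set 0) → MISS  vc=[4]
4: 0x44 (blk 4, set 0) → VC-HIT  vc=[24]
5: 0xc9 (blk 12, set 0) → MISS  vc=[24, 4]
6: 0x18b (blk 24, set 0) → VC-HIT  vc=[12, 4]
7: 0x182 (blk 24, set 0) → L1-HIT  vc=[12, 4]
8: 0x185 (blk 24, set 0) → L1-HIT  vc=[12, 4]
9: 0x77 (blk 7, set 3) → MISS  vc=[12, 4]
10: 0x1c0 (blk 28, set 0) → MISS  vc=[12, 4, 24]
11: 0xfa (blk 15, set 3) → MISS  vc=[12, 4, 24, 7]
12: 0x186 (blk 24, set 0) → VC-HIT  vc=[12, 4, 28, 7]
13: 0xff (blk 15, set 3) → L1-HIT  vc=[12, 4, 28, 7]
14: 0x7f (blk 7, set 3) → VC-HIT  vc=[12, 4, 28, 15]
15: 0xc0 (blk 12, set 0) → VC-HIT  vc=[24, 4, 28, 15]

SEQ = [MISS, L1-HIT, L1-HIT, MISS, VC-HIT, MISS, VC-HIT, L1-HIT, L1-HIT, MISS, MISS, MISS, VC-HIT, L1-HIT, VC-HIT, VC-HIT]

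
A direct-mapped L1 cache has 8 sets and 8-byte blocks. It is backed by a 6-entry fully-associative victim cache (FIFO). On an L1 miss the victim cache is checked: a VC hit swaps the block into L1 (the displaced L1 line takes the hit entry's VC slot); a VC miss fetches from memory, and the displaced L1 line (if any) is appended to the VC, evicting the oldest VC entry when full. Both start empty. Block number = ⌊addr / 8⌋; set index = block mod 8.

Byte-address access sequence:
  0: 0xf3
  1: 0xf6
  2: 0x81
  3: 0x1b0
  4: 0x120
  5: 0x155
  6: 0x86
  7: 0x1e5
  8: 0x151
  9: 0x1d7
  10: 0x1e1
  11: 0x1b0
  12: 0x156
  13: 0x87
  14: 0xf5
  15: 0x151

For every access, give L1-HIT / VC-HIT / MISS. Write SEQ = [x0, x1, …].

  [0] addr=0xf3 blk=30 s=6: MISS | VC []
  [1] addr=0xf6 blk=30 s=6: L1-HIT | VC []
  [2] addr=0x81 blk=16 s=0: MISS | VC []
  [3] addr=0x1b0 blk=54 s=6: MISS | VC [30]
  [4] addr=0x120 blk=36 s=4: MISS | VC [30]
  [5] addr=0x155 blk=42 s=2: MISS | VC [30]
  [6] addr=0x86 blk=16 s=0: L1-HIT | VC [30]
  [7] addr=0x1e5 blk=60 s=4: MISS | VC [30, 36]
  [8] addr=0x151 blk=42 s=2: L1-HIT | VC [30, 36]
  [9] addr=0x1d7 blk=58 s=2: MISS | VC [30, 36, 42]
  [10] addr=0x1e1 blk=60 s=4: L1-HIT | VC [30, 36, 42]
  [11] addr=0x1b0 blk=54 s=6: L1-HIT | VC [30, 36, 42]
  [12] addr=0x156 blk=42 s=2: VC-HIT | VC [30, 36, 58]
  [13] addr=0x87 blk=16 s=0: L1-HIT | VC [30, 36, 58]
  [14] addr=0xf5 blk=30 s=6: VC-HIT | VC [54, 36, 58]
  [15] addr=0x151 blk=42 s=2: L1-HIT | VC [54, 36, 58]

SEQ = [MISS, L1-HIT, MISS, MISS, MISS, MISS, L1-HIT, MISS, L1-HIT, MISS, L1-HIT, L1-HIT, VC-HIT, L1-HIT, VC-HIT, L1-HIT]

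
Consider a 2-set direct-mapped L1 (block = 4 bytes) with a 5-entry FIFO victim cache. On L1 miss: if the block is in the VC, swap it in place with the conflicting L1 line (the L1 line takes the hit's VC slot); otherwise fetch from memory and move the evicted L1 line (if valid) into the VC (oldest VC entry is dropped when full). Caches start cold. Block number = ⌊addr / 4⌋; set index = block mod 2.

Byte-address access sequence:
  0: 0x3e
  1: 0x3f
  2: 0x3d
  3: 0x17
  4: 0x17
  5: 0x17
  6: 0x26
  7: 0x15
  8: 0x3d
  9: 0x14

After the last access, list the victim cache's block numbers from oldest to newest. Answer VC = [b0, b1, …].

  [0] addr=0x3e blk=15 s=1: MISS | VC []
  [1] addr=0x3f blk=15 s=1: L1-HIT | VC []
  [2] addr=0x3d blk=15 s=1: L1-HIT | VC []
  [3] addr=0x17 blk=5 s=1: MISS | VC [15]
  [4] addr=0x17 blk=5 s=1: L1-HIT | VC [15]
  [5] addr=0x17 blk=5 s=1: L1-HIT | VC [15]
  [6] addr=0x26 blk=9 s=1: MISS | VC [15, 5]
  [7] addr=0x15 blk=5 s=1: VC-HIT | VC [15, 9]
  [8] addr=0x3d blk=15 s=1: VC-HIT | VC [5, 9]
  [9] addr=0x14 blk=5 s=1: VC-HIT | VC [15, 9]

VC = [15, 9]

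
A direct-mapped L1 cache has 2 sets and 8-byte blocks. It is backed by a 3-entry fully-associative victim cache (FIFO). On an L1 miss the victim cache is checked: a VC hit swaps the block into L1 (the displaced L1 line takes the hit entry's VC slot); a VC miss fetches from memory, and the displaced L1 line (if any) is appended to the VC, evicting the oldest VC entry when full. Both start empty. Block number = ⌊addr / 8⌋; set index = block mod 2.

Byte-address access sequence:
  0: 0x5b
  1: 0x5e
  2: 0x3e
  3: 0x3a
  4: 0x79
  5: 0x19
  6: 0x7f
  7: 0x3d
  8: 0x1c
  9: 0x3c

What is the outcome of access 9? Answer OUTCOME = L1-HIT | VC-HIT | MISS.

#0 0x5b→b11/s1 MISS; vc=[]
#1 0x5e→b11/s1 L1-HIT; vc=[]
#2 0x3e→b7/s1 MISS; vc=[11]
#3 0x3a→b7/s1 L1-HIT; vc=[11]
#4 0x79→b15/s1 MISS; vc=[11,7]
#5 0x19→b3/s1 MISS; vc=[11,7,15]
#6 0x7f→b15/s1 VC-HIT; vc=[11,7,3]
#7 0x3d→b7/s1 VC-HIT; vc=[11,15,3]
#8 0x1c→b3/s1 VC-HIT; vc=[11,15,7]
#9 0x3c→b7/s1 VC-HIT; vc=[11,15,3]

OUTCOME = VC-HIT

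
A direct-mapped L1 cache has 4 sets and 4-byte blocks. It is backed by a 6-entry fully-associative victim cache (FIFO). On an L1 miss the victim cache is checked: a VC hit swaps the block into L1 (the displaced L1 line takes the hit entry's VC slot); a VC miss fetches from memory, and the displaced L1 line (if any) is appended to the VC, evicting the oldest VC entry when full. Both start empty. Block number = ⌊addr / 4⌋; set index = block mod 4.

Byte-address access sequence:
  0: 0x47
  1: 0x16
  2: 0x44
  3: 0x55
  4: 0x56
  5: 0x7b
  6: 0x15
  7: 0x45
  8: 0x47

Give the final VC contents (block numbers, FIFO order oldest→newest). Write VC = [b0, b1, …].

  [0] addr=0x47 blk=17 s=1: MISS | VC []
  [1] addr=0x16 blk=5 s=1: MISS | VC [17]
  [2] addr=0x44 blk=17 s=1: VC-HIT | VC [5]
  [3] addr=0x55 blk=21 s=1: MISS | VC [5, 17]
  [4] addr=0x56 blk=21 s=1: L1-HIT | VC [5, 17]
  [5] addr=0x7b blk=30 s=2: MISS | VC [5, 17]
  [6] addr=0x15 blk=5 s=1: VC-HIT | VC [21, 17]
  [7] addr=0x45 blk=17 s=1: VC-HIT | VC [21, 5]
  [8] addr=0x47 blk=17 s=1: L1-HIT | VC [21, 5]

VC = [21, 5]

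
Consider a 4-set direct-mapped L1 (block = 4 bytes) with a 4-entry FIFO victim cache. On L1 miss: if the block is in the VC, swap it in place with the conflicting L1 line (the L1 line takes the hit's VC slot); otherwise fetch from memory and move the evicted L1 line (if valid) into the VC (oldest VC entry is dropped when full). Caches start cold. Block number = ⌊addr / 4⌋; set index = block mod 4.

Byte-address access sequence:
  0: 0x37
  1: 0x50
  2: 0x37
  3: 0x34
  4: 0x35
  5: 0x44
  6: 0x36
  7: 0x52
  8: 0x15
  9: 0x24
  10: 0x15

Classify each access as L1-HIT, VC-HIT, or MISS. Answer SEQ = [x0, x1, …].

SEQ = [MISS, MISS, L1-HIT, L1-HIT, L1-HIT, MISS, VC-HIT, L1-HIT, MISS, MISS, VC-HIT]

  [0] addr=0x37 blk=13 s=1: MISS | VC []
  [1] addr=0x50 blk=20 s=0: MISS | VC []
  [2] addr=0x37 blk=13 s=1: L1-HIT | VC []
  [3] addr=0x34 blk=13 s=1: L1-HIT | VC []
  [4] addr=0x35 blk=13 s=1: L1-HIT | VC []
  [5] addr=0x44 blk=17 s=1: MISS | VC [13]
  [6] addr=0x36 blk=13 s=1: VC-HIT | VC [17]
  [7] addr=0x52 blk=20 s=0: L1-HIT | VC [17]
  [8] addr=0x15 blk=5 s=1: MISS | VC [17, 13]
  [9] addr=0x24 blk=9 s=1: MISS | VC [17, 13, 5]
  [10] addr=0x15 blk=5 s=1: VC-HIT | VC [17, 13, 9]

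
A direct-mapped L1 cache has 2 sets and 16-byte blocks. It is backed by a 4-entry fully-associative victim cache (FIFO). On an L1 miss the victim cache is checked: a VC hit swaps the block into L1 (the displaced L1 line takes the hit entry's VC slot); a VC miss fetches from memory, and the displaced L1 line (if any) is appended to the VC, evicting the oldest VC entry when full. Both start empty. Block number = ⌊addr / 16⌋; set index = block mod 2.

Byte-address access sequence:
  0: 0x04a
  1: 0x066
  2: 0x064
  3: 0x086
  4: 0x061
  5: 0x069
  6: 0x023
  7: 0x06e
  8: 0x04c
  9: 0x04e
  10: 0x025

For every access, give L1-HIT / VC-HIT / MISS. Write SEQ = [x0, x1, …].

#0 0x4a→b4/s0 MISS; vc=[]
#1 0x66→b6/s0 MISS; vc=[4]
#2 0x64→b6/s0 L1-HIT; vc=[4]
#3 0x86→b8/s0 MISS; vc=[4,6]
#4 0x61→b6/s0 VC-HIT; vc=[4,8]
#5 0x69→b6/s0 L1-HIT; vc=[4,8]
#6 0x23→b2/s0 MISS; vc=[4,8,6]
#7 0x6e→b6/s0 VC-HIT; vc=[4,8,2]
#8 0x4c→b4/s0 VC-HIT; vc=[6,8,2]
#9 0x4e→b4/s0 L1-HIT; vc=[6,8,2]
#10 0x25→b2/s0 VC-HIT; vc=[6,8,4]

SEQ = [MISS, MISS, L1-HIT, MISS, VC-HIT, L1-HIT, MISS, VC-HIT, VC-HIT, L1-HIT, VC-HIT]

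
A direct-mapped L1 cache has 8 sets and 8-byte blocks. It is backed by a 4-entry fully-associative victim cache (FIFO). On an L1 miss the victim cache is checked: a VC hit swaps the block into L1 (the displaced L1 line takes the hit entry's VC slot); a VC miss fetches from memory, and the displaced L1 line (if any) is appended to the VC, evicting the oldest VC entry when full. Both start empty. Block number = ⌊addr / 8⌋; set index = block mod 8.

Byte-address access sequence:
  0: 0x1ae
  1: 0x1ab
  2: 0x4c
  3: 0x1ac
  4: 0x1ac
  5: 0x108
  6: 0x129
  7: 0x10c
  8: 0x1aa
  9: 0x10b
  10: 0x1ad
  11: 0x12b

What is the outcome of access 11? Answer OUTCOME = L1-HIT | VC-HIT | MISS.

OUTCOME = VC-HIT

  [0] addr=0x1ae blk=53 s=5: MISS | VC []
  [1] addr=0x1ab blk=53 s=5: L1-HIT | VC []
  [2] addr=0x4c blk=9 s=1: MISS | VC []
  [3] addr=0x1ac blk=53 s=5: L1-HIT | VC []
  [4] addr=0x1ac blk=53 s=5: L1-HIT | VC []
  [5] addr=0x108 blk=33 s=1: MISS | VC [9]
  [6] addr=0x129 blk=37 s=5: MISS | VC [9, 53]
  [7] addr=0x10c blk=33 s=1: L1-HIT | VC [9, 53]
  [8] addr=0x1aa blk=53 s=5: VC-HIT | VC [9, 37]
  [9] addr=0x10b blk=33 s=1: L1-HIT | VC [9, 37]
  [10] addr=0x1ad blk=53 s=5: L1-HIT | VC [9, 37]
  [11] addr=0x12b blk=37 s=5: VC-HIT | VC [9, 53]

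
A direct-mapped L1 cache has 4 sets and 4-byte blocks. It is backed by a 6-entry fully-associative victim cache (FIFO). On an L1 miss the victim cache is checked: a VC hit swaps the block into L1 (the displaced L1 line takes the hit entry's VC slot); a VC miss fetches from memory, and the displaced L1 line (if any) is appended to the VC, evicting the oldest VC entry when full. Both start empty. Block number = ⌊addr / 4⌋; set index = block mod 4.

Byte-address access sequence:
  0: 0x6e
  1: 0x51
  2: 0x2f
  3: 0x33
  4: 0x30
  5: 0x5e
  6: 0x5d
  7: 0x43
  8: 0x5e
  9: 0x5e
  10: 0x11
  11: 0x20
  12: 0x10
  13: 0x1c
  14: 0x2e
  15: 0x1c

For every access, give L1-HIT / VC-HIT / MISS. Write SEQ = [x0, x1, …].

#0 0x6e→b27/s3 MISS; vc=[]
#1 0x51→b20/s0 MISS; vc=[]
#2 0x2f→b11/s3 MISS; vc=[27]
#3 0x33→b12/s0 MISS; vc=[27,20]
#4 0x30→b12/s0 L1-HIT; vc=[27,20]
#5 0x5e→b23/s3 MISS; vc=[27,20,11]
#6 0x5d→b23/s3 L1-HIT; vc=[27,20,11]
#7 0x43→b16/s0 MISS; vc=[27,20,11,12]
#8 0x5e→b23/s3 L1-HIT; vc=[27,20,11,12]
#9 0x5e→b23/s3 L1-HIT; vc=[27,20,11,12]
#10 0x11→b4/s0 MISS; vc=[27,20,11,12,16]
#11 0x20→b8/s0 MISS; vc=[27,20,11,12,16,4]
#12 0x10→b4/s0 VC-HIT; vc=[27,20,11,12,16,8]
#13 0x1c→b7/s3 MISS; vc=[20,11,12,16,8,23]
#14 0x2e→b11/s3 VC-HIT; vc=[20,7,12,16,8,23]
#15 0x1c→b7/s3 VC-HIT; vc=[20,11,12,16,8,23]

SEQ = [MISS, MISS, MISS, MISS, L1-HIT, MISS, L1-HIT, MISS, L1-HIT, L1-HIT, MISS, MISS, VC-HIT, MISS, VC-HIT, VC-HIT]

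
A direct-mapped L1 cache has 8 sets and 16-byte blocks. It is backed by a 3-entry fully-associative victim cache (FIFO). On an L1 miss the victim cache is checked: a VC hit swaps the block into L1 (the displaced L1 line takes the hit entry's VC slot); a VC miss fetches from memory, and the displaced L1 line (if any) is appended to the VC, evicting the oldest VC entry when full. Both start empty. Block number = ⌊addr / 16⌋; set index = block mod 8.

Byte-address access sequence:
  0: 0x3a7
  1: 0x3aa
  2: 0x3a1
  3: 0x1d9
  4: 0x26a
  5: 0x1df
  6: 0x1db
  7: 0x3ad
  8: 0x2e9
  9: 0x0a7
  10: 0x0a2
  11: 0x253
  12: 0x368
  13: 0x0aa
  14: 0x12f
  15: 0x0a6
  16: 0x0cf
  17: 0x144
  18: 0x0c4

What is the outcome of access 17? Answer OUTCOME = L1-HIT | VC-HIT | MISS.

OUTCOME = MISS

  [0] addr=0x3a7 blk=58 s=2: MISS | VC []
  [1] addr=0x3aa blk=58 s=2: L1-HIT | VC []
  [2] addr=0x3a1 blk=58 s=2: L1-HIT | VC []
  [3] addr=0x1d9 blk=29 s=5: MISS | VC []
  [4] addr=0x26a blk=38 s=6: MISS | VC []
  [5] addr=0x1df blk=29 s=5: L1-HIT | VC []
  [6] addr=0x1db blk=29 s=5: L1-HIT | VC []
  [7] addr=0x3ad blk=58 s=2: L1-HIT | VC []
  [8] addr=0x2e9 blk=46 s=6: MISS | VC [38]
  [9] addr=0xa7 blk=10 s=2: MISS | VC [38, 58]
  [10] addr=0xa2 blk=10 s=2: L1-HIT | VC [38, 58]
  [11] addr=0x253 blk=37 s=5: MISS | VC [38, 58, 29]
  [12] addr=0x368 blk=54 s=6: MISS | VC [58, 29, 46]
  [13] addr=0xaa blk=10 s=2: L1-HIT | VC [58, 29, 46]
  [14] addr=0x12f blk=18 s=2: MISS | VC [29, 46, 10]
  [15] addr=0xa6 blk=10 s=2: VC-HIT | VC [29, 46, 18]
  [16] addr=0xcf blk=12 s=4: MISS | VC [29, 46, 18]
  [17] addr=0x144 blk=20 s=4: MISS | VC [46, 18, 12]
  [18] addr=0xc4 blk=12 s=4: VC-HIT | VC [46, 18, 20]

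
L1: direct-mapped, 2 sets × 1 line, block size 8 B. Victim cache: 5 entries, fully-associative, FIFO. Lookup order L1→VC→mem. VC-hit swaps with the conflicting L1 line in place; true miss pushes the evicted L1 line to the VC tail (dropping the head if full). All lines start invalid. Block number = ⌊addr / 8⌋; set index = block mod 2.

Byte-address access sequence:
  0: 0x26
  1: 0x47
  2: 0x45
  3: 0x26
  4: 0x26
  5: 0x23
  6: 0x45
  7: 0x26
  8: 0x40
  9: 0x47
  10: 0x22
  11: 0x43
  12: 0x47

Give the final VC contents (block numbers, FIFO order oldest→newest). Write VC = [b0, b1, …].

VC = [4]

#0 0x26→b4/s0 MISS; vc=[]
#1 0x47→b8/s0 MISS; vc=[4]
#2 0x45→b8/s0 L1-HIT; vc=[4]
#3 0x26→b4/s0 VC-HIT; vc=[8]
#4 0x26→b4/s0 L1-HIT; vc=[8]
#5 0x23→b4/s0 L1-HIT; vc=[8]
#6 0x45→b8/s0 VC-HIT; vc=[4]
#7 0x26→b4/s0 VC-HIT; vc=[8]
#8 0x40→b8/s0 VC-HIT; vc=[4]
#9 0x47→b8/s0 L1-HIT; vc=[4]
#10 0x22→b4/s0 VC-HIT; vc=[8]
#11 0x43→b8/s0 VC-HIT; vc=[4]
#12 0x47→b8/s0 L1-HIT; vc=[4]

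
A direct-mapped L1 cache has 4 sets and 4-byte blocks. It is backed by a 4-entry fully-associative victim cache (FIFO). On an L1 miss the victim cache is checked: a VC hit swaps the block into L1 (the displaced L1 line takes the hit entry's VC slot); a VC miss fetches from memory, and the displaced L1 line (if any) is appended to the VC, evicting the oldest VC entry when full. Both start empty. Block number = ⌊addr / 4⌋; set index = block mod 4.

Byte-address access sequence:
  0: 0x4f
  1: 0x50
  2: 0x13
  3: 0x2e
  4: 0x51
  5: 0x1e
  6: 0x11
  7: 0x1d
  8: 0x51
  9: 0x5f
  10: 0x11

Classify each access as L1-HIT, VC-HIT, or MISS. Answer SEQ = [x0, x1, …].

  [0] addr=0x4f blk=19 s=3: MISS | VC []
  [1] addr=0x50 blk=20 s=0: MISS | VC []
  [2] addr=0x13 blk=4 s=0: MISS | VC [20]
  [3] addr=0x2e blk=11 s=3: MISS | VC [20, 19]
  [4] addr=0x51 blk=20 s=0: VC-HIT | VC [4, 19]
  [5] addr=0x1e blk=7 s=3: MISS | VC [4, 19, 11]
  [6] addr=0x11 blk=4 s=0: VC-HIT | VC [20, 19, 11]
  [7] addr=0x1d blk=7 s=3: L1-HIT | VC [20, 19, 11]
  [8] addr=0x51 blk=20 s=0: VC-HIT | VC [4, 19, 11]
  [9] addr=0x5f blk=23 s=3: MISS | VC [4, 19, 11, 7]
  [10] addr=0x11 blk=4 s=0: VC-HIT | VC [20, 19, 11, 7]

SEQ = [MISS, MISS, MISS, MISS, VC-HIT, MISS, VC-HIT, L1-HIT, VC-HIT, MISS, VC-HIT]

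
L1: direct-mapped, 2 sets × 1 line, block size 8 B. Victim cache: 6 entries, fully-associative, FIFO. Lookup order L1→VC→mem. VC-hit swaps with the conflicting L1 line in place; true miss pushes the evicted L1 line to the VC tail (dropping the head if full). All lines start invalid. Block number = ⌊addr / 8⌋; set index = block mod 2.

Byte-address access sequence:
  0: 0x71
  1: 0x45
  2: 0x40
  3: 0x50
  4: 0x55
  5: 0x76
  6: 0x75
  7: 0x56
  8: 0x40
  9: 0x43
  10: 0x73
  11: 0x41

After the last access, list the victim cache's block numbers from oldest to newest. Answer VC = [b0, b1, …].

#0 0x71→b14/s0 MISS; vc=[]
#1 0x45→b8/s0 MISS; vc=[14]
#2 0x40→b8/s0 L1-HIT; vc=[14]
#3 0x50→b10/s0 MISS; vc=[14,8]
#4 0x55→b10/s0 L1-HIT; vc=[14,8]
#5 0x76→b14/s0 VC-HIT; vc=[10,8]
#6 0x75→b14/s0 L1-HIT; vc=[10,8]
#7 0x56→b10/s0 VC-HIT; vc=[14,8]
#8 0x40→b8/s0 VC-HIT; vc=[14,10]
#9 0x43→b8/s0 L1-HIT; vc=[14,10]
#10 0x73→b14/s0 VC-HIT; vc=[8,10]
#11 0x41→b8/s0 VC-HIT; vc=[14,10]

VC = [14, 10]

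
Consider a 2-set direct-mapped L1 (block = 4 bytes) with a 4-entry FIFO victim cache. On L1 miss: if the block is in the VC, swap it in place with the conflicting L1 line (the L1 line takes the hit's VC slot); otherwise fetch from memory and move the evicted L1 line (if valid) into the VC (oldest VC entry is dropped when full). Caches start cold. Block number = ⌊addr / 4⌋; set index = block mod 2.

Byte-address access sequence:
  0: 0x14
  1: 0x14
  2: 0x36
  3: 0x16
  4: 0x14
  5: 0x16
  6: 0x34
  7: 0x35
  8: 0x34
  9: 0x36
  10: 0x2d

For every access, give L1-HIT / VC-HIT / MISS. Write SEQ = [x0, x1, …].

0: 0x14 (blk 5, set 1) → MISS  vc=[]
1: 0x14 (blk 5, set 1) → L1-HIT  vc=[]
2: 0x36 (blk 13, set 1) → MISS  vc=[5]
3: 0x16 (blk 5, set 1) → VC-HIT  vc=[13]
4: 0x14 (blk 5, set 1) → L1-HIT  vc=[13]
5: 0x16 (blk 5, set 1) → L1-HIT  vc=[13]
6: 0x34 (blk 13, set 1) → VC-HIT  vc=[5]
7: 0x35 (blk 13, set 1) → L1-HIT  vc=[5]
8: 0x34 (blk 13, set 1) → L1-HIT  vc=[5]
9: 0x36 (blk 13, set 1) → L1-HIT  vc=[5]
10: 0x2d (blk 11, set 1) → MISS  vc=[5, 13]

SEQ = [MISS, L1-HIT, MISS, VC-HIT, L1-HIT, L1-HIT, VC-HIT, L1-HIT, L1-HIT, L1-HIT, MISS]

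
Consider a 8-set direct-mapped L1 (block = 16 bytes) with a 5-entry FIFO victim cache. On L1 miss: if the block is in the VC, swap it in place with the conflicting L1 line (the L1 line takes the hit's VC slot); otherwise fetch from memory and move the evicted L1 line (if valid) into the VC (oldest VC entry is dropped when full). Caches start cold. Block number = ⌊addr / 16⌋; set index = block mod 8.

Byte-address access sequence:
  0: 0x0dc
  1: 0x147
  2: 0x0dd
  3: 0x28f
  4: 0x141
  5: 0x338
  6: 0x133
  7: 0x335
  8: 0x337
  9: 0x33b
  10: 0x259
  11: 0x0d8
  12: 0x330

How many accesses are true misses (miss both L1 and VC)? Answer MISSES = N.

#0 0xdc→b13/s5 MISS; vc=[]
#1 0x147→b20/s4 MISS; vc=[]
#2 0xdd→b13/s5 L1-HIT; vc=[]
#3 0x28f→b40/s0 MISS; vc=[]
#4 0x141→b20/s4 L1-HIT; vc=[]
#5 0x338→b51/s3 MISS; vc=[]
#6 0x133→b19/s3 MISS; vc=[51]
#7 0x335→b51/s3 VC-HIT; vc=[19]
#8 0x337→b51/s3 L1-HIT; vc=[19]
#9 0x33b→b51/s3 L1-HIT; vc=[19]
#10 0x259→b37/s5 MISS; vc=[19,13]
#11 0xd8→b13/s5 VC-HIT; vc=[19,37]
#12 0x330→b51/s3 L1-HIT; vc=[19,37]

MISSES = 6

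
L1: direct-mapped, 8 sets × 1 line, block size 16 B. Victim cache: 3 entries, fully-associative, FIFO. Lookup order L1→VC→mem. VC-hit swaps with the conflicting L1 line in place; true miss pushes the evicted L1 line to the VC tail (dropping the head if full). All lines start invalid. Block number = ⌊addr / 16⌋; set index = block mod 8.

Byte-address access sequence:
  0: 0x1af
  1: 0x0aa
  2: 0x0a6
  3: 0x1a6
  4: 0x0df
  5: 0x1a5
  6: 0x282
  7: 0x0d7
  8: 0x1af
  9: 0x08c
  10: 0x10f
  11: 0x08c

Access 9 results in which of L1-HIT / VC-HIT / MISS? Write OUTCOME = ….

OUTCOME = MISS

0: 0x1af (blk 26, set 2) → MISS  vc=[]
1: 0xaa (blk 10, set 2) → MISS  vc=[26]
2: 0xa6 (blk 10, set 2) → L1-HIT  vc=[26]
3: 0x1a6 (blk 26, set 2) → VC-HIT  vc=[10]
4: 0xdf (blk 13, set 5) → MISS  vc=[10]
5: 0x1a5 (blk 26, set 2) → L1-HIT  vc=[10]
6: 0x282 (blk 40, set 0) → MISS  vc=[10]
7: 0xd7 (blk 13, set 5) → L1-HIT  vc=[10]
8: 0x1af (blk 26, set 2) → L1-HIT  vc=[10]
9: 0x8c (blk 8, set 0) → MISS  vc=[10, 40]
10: 0x10f (blk 16, set 0) → MISS  vc=[10, 40, 8]
11: 0x8c (blk 8, set 0) → VC-HIT  vc=[10, 40, 16]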